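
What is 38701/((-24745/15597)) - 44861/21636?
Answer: -13061021522537/535382820 ≈ -24396.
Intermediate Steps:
38701/((-24745/15597)) - 44861/21636 = 38701/((-24745*1/15597)) - 44861*1/21636 = 38701/(-24745/15597) - 44861/21636 = 38701*(-15597/24745) - 44861/21636 = -603619497/24745 - 44861/21636 = -13061021522537/535382820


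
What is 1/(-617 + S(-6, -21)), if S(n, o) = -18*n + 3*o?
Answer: -1/572 ≈ -0.0017483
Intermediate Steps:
1/(-617 + S(-6, -21)) = 1/(-617 + (-18*(-6) + 3*(-21))) = 1/(-617 + (108 - 63)) = 1/(-617 + 45) = 1/(-572) = -1/572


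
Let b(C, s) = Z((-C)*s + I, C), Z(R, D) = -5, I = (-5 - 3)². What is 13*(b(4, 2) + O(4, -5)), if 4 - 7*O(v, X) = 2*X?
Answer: -39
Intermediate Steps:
I = 64 (I = (-8)² = 64)
O(v, X) = 4/7 - 2*X/7
b(C, s) = -5
13*(b(4, 2) + O(4, -5)) = 13*(-5 + (4/7 - 2/7*(-5))) = 13*(-5 + (4/7 + 10/7)) = 13*(-5 + 2) = 13*(-3) = -39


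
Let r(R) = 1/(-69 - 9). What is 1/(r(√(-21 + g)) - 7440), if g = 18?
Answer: -78/580321 ≈ -0.00013441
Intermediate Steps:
r(R) = -1/78 (r(R) = 1/(-78) = -1/78)
1/(r(√(-21 + g)) - 7440) = 1/(-1/78 - 7440) = 1/(-580321/78) = -78/580321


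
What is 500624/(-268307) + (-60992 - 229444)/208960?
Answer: -45634100723/14016357680 ≈ -3.2558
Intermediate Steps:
500624/(-268307) + (-60992 - 229444)/208960 = 500624*(-1/268307) - 290436*1/208960 = -500624/268307 - 72609/52240 = -45634100723/14016357680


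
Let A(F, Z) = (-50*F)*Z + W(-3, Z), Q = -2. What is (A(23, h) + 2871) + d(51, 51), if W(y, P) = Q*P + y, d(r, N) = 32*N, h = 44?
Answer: -46188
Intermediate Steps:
W(y, P) = y - 2*P (W(y, P) = -2*P + y = y - 2*P)
A(F, Z) = -3 - 2*Z - 50*F*Z (A(F, Z) = (-50*F)*Z + (-3 - 2*Z) = -50*F*Z + (-3 - 2*Z) = -3 - 2*Z - 50*F*Z)
(A(23, h) + 2871) + d(51, 51) = ((-3 - 2*44 - 50*23*44) + 2871) + 32*51 = ((-3 - 88 - 50600) + 2871) + 1632 = (-50691 + 2871) + 1632 = -47820 + 1632 = -46188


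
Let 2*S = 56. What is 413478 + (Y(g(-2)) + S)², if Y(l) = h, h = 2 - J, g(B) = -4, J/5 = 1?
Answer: 414103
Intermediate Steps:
S = 28 (S = (½)*56 = 28)
J = 5 (J = 5*1 = 5)
h = -3 (h = 2 - 1*5 = 2 - 5 = -3)
Y(l) = -3
413478 + (Y(g(-2)) + S)² = 413478 + (-3 + 28)² = 413478 + 25² = 413478 + 625 = 414103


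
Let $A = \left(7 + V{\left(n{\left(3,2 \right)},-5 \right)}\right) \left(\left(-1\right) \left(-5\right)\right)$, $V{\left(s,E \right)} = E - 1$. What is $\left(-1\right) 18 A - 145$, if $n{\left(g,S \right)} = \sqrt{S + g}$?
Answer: $-235$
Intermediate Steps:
$V{\left(s,E \right)} = -1 + E$ ($V{\left(s,E \right)} = E - 1 = -1 + E$)
$A = 5$ ($A = \left(7 - 6\right) \left(\left(-1\right) \left(-5\right)\right) = \left(7 - 6\right) 5 = 1 \cdot 5 = 5$)
$\left(-1\right) 18 A - 145 = \left(-1\right) 18 \cdot 5 - 145 = \left(-18\right) 5 - 145 = -90 - 145 = -235$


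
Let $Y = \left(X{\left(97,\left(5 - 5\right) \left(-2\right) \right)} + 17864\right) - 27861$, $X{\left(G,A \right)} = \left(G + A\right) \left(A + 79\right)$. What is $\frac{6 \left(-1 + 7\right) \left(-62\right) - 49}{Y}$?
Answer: $\frac{2281}{2334} \approx 0.97729$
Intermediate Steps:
$X{\left(G,A \right)} = \left(79 + A\right) \left(A + G\right)$ ($X{\left(G,A \right)} = \left(A + G\right) \left(79 + A\right) = \left(79 + A\right) \left(A + G\right)$)
$Y = -2334$ ($Y = \left(\left(\left(\left(5 - 5\right) \left(-2\right)\right)^{2} + 79 \left(5 - 5\right) \left(-2\right) + 79 \cdot 97 + \left(5 - 5\right) \left(-2\right) 97\right) + 17864\right) - 27861 = \left(\left(\left(0 \left(-2\right)\right)^{2} + 79 \cdot 0 \left(-2\right) + 7663 + 0 \left(-2\right) 97\right) + 17864\right) - 27861 = \left(\left(0^{2} + 79 \cdot 0 + 7663 + 0 \cdot 97\right) + 17864\right) - 27861 = \left(\left(0 + 0 + 7663 + 0\right) + 17864\right) - 27861 = \left(7663 + 17864\right) - 27861 = 25527 - 27861 = -2334$)
$\frac{6 \left(-1 + 7\right) \left(-62\right) - 49}{Y} = \frac{6 \left(-1 + 7\right) \left(-62\right) - 49}{-2334} = \left(6 \cdot 6 \left(-62\right) - 49\right) \left(- \frac{1}{2334}\right) = \left(36 \left(-62\right) - 49\right) \left(- \frac{1}{2334}\right) = \left(-2232 - 49\right) \left(- \frac{1}{2334}\right) = \left(-2281\right) \left(- \frac{1}{2334}\right) = \frac{2281}{2334}$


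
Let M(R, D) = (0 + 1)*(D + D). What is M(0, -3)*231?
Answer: -1386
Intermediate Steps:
M(R, D) = 2*D (M(R, D) = 1*(2*D) = 2*D)
M(0, -3)*231 = (2*(-3))*231 = -6*231 = -1386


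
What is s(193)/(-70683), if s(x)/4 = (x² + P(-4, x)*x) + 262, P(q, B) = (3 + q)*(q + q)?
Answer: -156220/70683 ≈ -2.2101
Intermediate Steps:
P(q, B) = 2*q*(3 + q) (P(q, B) = (3 + q)*(2*q) = 2*q*(3 + q))
s(x) = 1048 + 4*x² + 32*x (s(x) = 4*((x² + (2*(-4)*(3 - 4))*x) + 262) = 4*((x² + (2*(-4)*(-1))*x) + 262) = 4*((x² + 8*x) + 262) = 4*(262 + x² + 8*x) = 1048 + 4*x² + 32*x)
s(193)/(-70683) = (1048 + 4*193² + 32*193)/(-70683) = (1048 + 4*37249 + 6176)*(-1/70683) = (1048 + 148996 + 6176)*(-1/70683) = 156220*(-1/70683) = -156220/70683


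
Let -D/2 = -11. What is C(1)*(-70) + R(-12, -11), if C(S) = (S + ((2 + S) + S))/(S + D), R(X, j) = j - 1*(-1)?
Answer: -580/23 ≈ -25.217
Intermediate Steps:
D = 22 (D = -2*(-11) = 22)
R(X, j) = 1 + j (R(X, j) = j + 1 = 1 + j)
C(S) = (2 + 3*S)/(22 + S) (C(S) = (S + ((2 + S) + S))/(S + 22) = (S + (2 + 2*S))/(22 + S) = (2 + 3*S)/(22 + S))
C(1)*(-70) + R(-12, -11) = ((2 + 3*1)/(22 + 1))*(-70) + (1 - 11) = ((2 + 3)/23)*(-70) - 10 = ((1/23)*5)*(-70) - 10 = (5/23)*(-70) - 10 = -350/23 - 10 = -580/23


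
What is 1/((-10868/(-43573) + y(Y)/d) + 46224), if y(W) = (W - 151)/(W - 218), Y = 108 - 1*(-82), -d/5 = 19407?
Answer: 39462323180/1824116269951649 ≈ 2.1634e-5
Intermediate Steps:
d = -97035 (d = -5*19407 = -97035)
Y = 190 (Y = 108 + 82 = 190)
y(W) = (-151 + W)/(-218 + W)
1/((-10868/(-43573) + y(Y)/d) + 46224) = 1/((-10868/(-43573) + ((-151 + 190)/(-218 + 190))/(-97035)) + 46224) = 1/((-10868*(-1/43573) + (39/(-28))*(-1/97035)) + 46224) = 1/((10868/43573 - 1/28*39*(-1/97035)) + 46224) = 1/((10868/43573 - 39/28*(-1/97035)) + 46224) = 1/((10868/43573 + 13/905660) + 46224) = 1/(9843279329/39462323180 + 46224) = 1/(1824116269951649/39462323180) = 39462323180/1824116269951649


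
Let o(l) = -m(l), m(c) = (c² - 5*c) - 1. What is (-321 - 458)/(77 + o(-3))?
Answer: -779/54 ≈ -14.426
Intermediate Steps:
m(c) = -1 + c² - 5*c
o(l) = 1 - l² + 5*l (o(l) = -(-1 + l² - 5*l) = 1 - l² + 5*l)
(-321 - 458)/(77 + o(-3)) = (-321 - 458)/(77 + (1 - 1*(-3)² + 5*(-3))) = -779/(77 + (1 - 1*9 - 15)) = -779/(77 + (1 - 9 - 15)) = -779/(77 - 23) = -779/54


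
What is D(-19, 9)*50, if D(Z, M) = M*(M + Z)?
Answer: -4500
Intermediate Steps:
D(-19, 9)*50 = (9*(9 - 19))*50 = (9*(-10))*50 = -90*50 = -4500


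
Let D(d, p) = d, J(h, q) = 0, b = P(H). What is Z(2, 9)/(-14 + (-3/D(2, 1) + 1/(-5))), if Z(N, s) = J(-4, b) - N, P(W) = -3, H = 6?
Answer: 20/157 ≈ 0.12739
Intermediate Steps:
b = -3
Z(N, s) = -N (Z(N, s) = 0 - N = -N)
Z(2, 9)/(-14 + (-3/D(2, 1) + 1/(-5))) = (-1*2)/(-14 + (-3/2 + 1/(-5))) = -2/(-14 + (-3*½ + 1*(-⅕))) = -2/(-14 + (-3/2 - ⅕)) = -2/(-14 - 17/10) = -2/(-157/10) = -10/157*(-2) = 20/157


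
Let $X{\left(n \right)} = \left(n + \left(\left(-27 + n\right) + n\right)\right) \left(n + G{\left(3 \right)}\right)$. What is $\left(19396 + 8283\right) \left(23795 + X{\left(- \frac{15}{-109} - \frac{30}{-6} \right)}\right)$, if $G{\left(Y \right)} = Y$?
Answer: $\frac{7794077407406}{11881} \approx 6.5601 \cdot 10^{8}$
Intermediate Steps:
$X{\left(n \right)} = \left(-27 + 3 n\right) \left(3 + n\right)$ ($X{\left(n \right)} = \left(n + \left(\left(-27 + n\right) + n\right)\right) \left(n + 3\right) = \left(n + \left(-27 + 2 n\right)\right) \left(3 + n\right) = \left(-27 + 3 n\right) \left(3 + n\right)$)
$\left(19396 + 8283\right) \left(23795 + X{\left(- \frac{15}{-109} - \frac{30}{-6} \right)}\right) = \left(19396 + 8283\right) \left(23795 - \left(81 - 3 \left(- \frac{15}{-109} - \frac{30}{-6}\right)^{2} + 18 \left(- \frac{15}{-109} - \frac{30}{-6}\right)\right)\right) = 27679 \left(23795 - \left(81 - 3 \left(\left(-15\right) \left(- \frac{1}{109}\right) - -5\right)^{2} + 18 \left(\left(-15\right) \left(- \frac{1}{109}\right) - -5\right)\right)\right) = 27679 \left(23795 - \left(81 - 3 \left(\frac{15}{109} + 5\right)^{2} + 18 \left(\frac{15}{109} + 5\right)\right)\right) = 27679 \left(23795 - \left(\frac{18909}{109} - \frac{940800}{11881}\right)\right) = 27679 \left(23795 - \frac{1120281}{11881}\right) = 27679 \cdot \frac{281588114}{11881} = \frac{7794077407406}{11881}$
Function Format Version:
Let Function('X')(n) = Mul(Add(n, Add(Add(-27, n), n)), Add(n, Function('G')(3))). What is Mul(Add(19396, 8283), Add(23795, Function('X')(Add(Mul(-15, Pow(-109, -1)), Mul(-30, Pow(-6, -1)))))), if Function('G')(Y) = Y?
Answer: Rational(7794077407406, 11881) ≈ 6.5601e+8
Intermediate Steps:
Function('X')(n) = Mul(Add(-27, Mul(3, n)), Add(3, n)) (Function('X')(n) = Mul(Add(n, Add(Add(-27, n), n)), Add(n, 3)) = Mul(Add(n, Add(-27, Mul(2, n))), Add(3, n)) = Mul(Add(-27, Mul(3, n)), Add(3, n)))
Mul(Add(19396, 8283), Add(23795, Function('X')(Add(Mul(-15, Pow(-109, -1)), Mul(-30, Pow(-6, -1)))))) = Mul(Add(19396, 8283), Add(23795, Add(-81, Mul(-18, Add(Mul(-15, Pow(-109, -1)), Mul(-30, Pow(-6, -1)))), Mul(3, Pow(Add(Mul(-15, Pow(-109, -1)), Mul(-30, Pow(-6, -1))), 2))))) = Mul(27679, Add(23795, Add(-81, Mul(-18, Add(Mul(-15, Rational(-1, 109)), Mul(-30, Rational(-1, 6)))), Mul(3, Pow(Add(Mul(-15, Rational(-1, 109)), Mul(-30, Rational(-1, 6))), 2))))) = Mul(27679, Add(23795, Add(-81, Mul(-18, Add(Rational(15, 109), 5)), Mul(3, Pow(Add(Rational(15, 109), 5), 2))))) = Mul(27679, Add(23795, Add(-81, Mul(-18, Rational(560, 109)), Mul(3, Pow(Rational(560, 109), 2))))) = Mul(27679, Add(23795, Add(-81, Rational(-10080, 109), Mul(3, Rational(313600, 11881))))) = Mul(27679, Add(23795, Add(-81, Rational(-10080, 109), Rational(940800, 11881)))) = Mul(27679, Add(23795, Rational(-1120281, 11881))) = Mul(27679, Rational(281588114, 11881)) = Rational(7794077407406, 11881)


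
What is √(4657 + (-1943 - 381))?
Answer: √2333 ≈ 48.301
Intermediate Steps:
√(4657 + (-1943 - 381)) = √(4657 - 2324) = √2333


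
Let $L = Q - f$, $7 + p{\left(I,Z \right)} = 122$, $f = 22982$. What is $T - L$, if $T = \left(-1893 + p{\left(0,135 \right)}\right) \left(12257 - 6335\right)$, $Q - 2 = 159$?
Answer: $-10506495$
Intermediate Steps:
$p{\left(I,Z \right)} = 115$ ($p{\left(I,Z \right)} = -7 + 122 = 115$)
$Q = 161$ ($Q = 2 + 159 = 161$)
$T = -10529316$ ($T = \left(-1893 + 115\right) \left(12257 - 6335\right) = \left(-1778\right) 5922 = -10529316$)
$L = -22821$ ($L = 161 - 22982 = -22821$)
$T - L = -10529316 - -22821 = -10529316 + 22821 = -10506495$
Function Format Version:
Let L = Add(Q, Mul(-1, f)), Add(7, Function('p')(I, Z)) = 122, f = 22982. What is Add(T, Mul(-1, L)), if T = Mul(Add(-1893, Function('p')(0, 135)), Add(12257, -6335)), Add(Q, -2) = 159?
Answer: -10506495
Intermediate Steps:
Function('p')(I, Z) = 115 (Function('p')(I, Z) = Add(-7, 122) = 115)
Q = 161 (Q = Add(2, 159) = 161)
T = -10529316 (T = Mul(Add(-1893, 115), Add(12257, -6335)) = Mul(-1778, 5922) = -10529316)
L = -22821 (L = Add(161, Mul(-1, 22982)) = Add(161, -22982) = -22821)
Add(T, Mul(-1, L)) = Add(-10529316, Mul(-1, -22821)) = Add(-10529316, 22821) = -10506495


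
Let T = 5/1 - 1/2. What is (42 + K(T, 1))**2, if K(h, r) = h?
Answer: 8649/4 ≈ 2162.3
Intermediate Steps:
T = 9/2 (T = 5*1 - 1*1/2 = 5 - 1/2 = 9/2 ≈ 4.5000)
(42 + K(T, 1))**2 = (42 + 9/2)**2 = (93/2)**2 = 8649/4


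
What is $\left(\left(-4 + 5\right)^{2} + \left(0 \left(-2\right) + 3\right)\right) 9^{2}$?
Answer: $324$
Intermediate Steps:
$\left(\left(-4 + 5\right)^{2} + \left(0 \left(-2\right) + 3\right)\right) 9^{2} = \left(1^{2} + \left(0 + 3\right)\right) 81 = \left(1 + 3\right) 81 = 4 \cdot 81 = 324$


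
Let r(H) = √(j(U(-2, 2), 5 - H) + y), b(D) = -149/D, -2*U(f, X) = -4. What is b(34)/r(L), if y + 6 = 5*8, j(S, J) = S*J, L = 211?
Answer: 149*I*√42/4284 ≈ 0.2254*I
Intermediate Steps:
U(f, X) = 2 (U(f, X) = -½*(-4) = 2)
j(S, J) = J*S
y = 34 (y = -6 + 5*8 = -6 + 40 = 34)
r(H) = √(44 - 2*H) (r(H) = √((5 - H)*2 + 34) = √((10 - 2*H) + 34) = √(44 - 2*H))
b(34)/r(L) = (-149/34)/(√(44 - 2*211)) = (-149*1/34)/(√(44 - 422)) = -149*(-I*√42/126)/34 = -(-149)*I*√42/4284 = 149*I*√42/4284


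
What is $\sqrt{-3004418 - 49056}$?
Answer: $i \sqrt{3053474} \approx 1747.4 i$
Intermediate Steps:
$\sqrt{-3004418 - 49056} = \sqrt{-3053474} = i \sqrt{3053474}$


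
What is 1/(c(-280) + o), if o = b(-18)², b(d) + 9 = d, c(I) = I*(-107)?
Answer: 1/30689 ≈ 3.2585e-5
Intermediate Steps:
c(I) = -107*I
b(d) = -9 + d
o = 729 (o = (-9 - 18)² = (-27)² = 729)
1/(c(-280) + o) = 1/(-107*(-280) + 729) = 1/(29960 + 729) = 1/30689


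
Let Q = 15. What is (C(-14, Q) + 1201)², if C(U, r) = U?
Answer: 1408969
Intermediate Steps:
(C(-14, Q) + 1201)² = (-14 + 1201)² = 1187² = 1408969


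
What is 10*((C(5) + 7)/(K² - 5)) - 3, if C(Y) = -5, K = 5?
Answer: -2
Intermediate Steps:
10*((C(5) + 7)/(K² - 5)) - 3 = 10*((-5 + 7)/(5² - 5)) - 3 = 10*(2/(25 - 5)) - 3 = 10*(2/20) - 3 = 10*(2*(1/20)) - 3 = 10*(⅒) - 3 = 1 - 3 = -2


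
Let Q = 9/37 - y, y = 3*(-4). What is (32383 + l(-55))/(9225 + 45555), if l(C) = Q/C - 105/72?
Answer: 1581503623/2675455200 ≈ 0.59112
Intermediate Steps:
y = -12
Q = 453/37 (Q = 9/37 - 1*(-12) = 9*(1/37) + 12 = 9/37 + 12 = 453/37 ≈ 12.243)
l(C) = -35/24 + 453/(37*C) (l(C) = 453/(37*C) - 105/72 = 453/(37*C) - 105*1/72 = 453/(37*C) - 35/24 = -35/24 + 453/(37*C))
(32383 + l(-55))/(9225 + 45555) = (32383 + (1/888)*(10872 - 1295*(-55))/(-55))/(9225 + 45555) = (32383 + (1/888)*(-1/55)*(10872 + 71225))/54780 = (32383 + (1/888)*(-1/55)*82097)*(1/54780) = (32383 - 82097/48840)*(1/54780) = (1581503623/48840)*(1/54780) = 1581503623/2675455200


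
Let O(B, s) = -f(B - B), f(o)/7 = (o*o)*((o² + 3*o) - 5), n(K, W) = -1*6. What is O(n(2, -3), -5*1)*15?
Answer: 0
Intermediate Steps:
n(K, W) = -6
f(o) = 7*o²*(-5 + o² + 3*o) (f(o) = 7*((o*o)*((o² + 3*o) - 5)) = 7*(o²*(-5 + o² + 3*o)) = 7*o²*(-5 + o² + 3*o))
O(B, s) = 0 (O(B, s) = -7*(B - B)²*(-5 + (B - B)² + 3*(B - B)) = -7*0²*(-5 + 0² + 3*0) = -7*0*(-5 + 0 + 0) = -7*0*(-5) = -1*0 = 0)
O(n(2, -3), -5*1)*15 = 0*15 = 0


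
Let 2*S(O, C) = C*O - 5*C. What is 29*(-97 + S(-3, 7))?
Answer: -3625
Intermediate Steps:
S(O, C) = -5*C/2 + C*O/2 (S(O, C) = (C*O - 5*C)/2 = (-5*C + C*O)/2 = -5*C/2 + C*O/2)
29*(-97 + S(-3, 7)) = 29*(-97 + (½)*7*(-5 - 3)) = 29*(-97 + (½)*7*(-8)) = 29*(-97 - 28) = 29*(-125) = -3625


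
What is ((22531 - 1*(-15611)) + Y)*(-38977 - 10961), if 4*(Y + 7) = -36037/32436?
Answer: -41180134927169/21624 ≈ -1.9044e+9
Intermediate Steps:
Y = -944245/129744 (Y = -7 + (-36037/32436)/4 = -7 + (-36037*1/32436)/4 = -7 + (¼)*(-36037/32436) = -7 - 36037/129744 = -944245/129744 ≈ -7.2778)
((22531 - 1*(-15611)) + Y)*(-38977 - 10961) = ((22531 - 1*(-15611)) - 944245/129744)*(-38977 - 10961) = ((22531 + 15611) - 944245/129744)*(-49938) = (38142 - 944245/129744)*(-49938) = (4947751403/129744)*(-49938) = -41180134927169/21624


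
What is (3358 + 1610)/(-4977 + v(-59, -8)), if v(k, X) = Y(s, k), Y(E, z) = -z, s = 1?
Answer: -2484/2459 ≈ -1.0102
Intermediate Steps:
v(k, X) = -k
(3358 + 1610)/(-4977 + v(-59, -8)) = (3358 + 1610)/(-4977 - 1*(-59)) = 4968/(-4977 + 59) = 4968/(-4918) = 4968*(-1/4918) = -2484/2459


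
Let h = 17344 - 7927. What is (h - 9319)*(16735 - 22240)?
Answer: -539490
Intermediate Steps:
h = 9417
(h - 9319)*(16735 - 22240) = (9417 - 9319)*(16735 - 22240) = 98*(-5505) = -539490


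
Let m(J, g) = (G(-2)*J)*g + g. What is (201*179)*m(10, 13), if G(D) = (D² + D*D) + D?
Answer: 28531347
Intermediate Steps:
G(D) = D + 2*D² (G(D) = (D² + D²) + D = 2*D² + D = D + 2*D²)
m(J, g) = g + 6*J*g (m(J, g) = ((-2*(1 + 2*(-2)))*J)*g + g = ((-2*(1 - 4))*J)*g + g = ((-2*(-3))*J)*g + g = (6*J)*g + g = 6*J*g + g = g + 6*J*g)
(201*179)*m(10, 13) = (201*179)*(13*(1 + 6*10)) = 35979*(13*(1 + 60)) = 35979*(13*61) = 35979*793 = 28531347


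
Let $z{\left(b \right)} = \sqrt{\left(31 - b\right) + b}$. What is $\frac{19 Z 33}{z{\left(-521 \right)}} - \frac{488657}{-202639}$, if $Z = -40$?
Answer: $\frac{488657}{202639} - \frac{25080 \sqrt{31}}{31} \approx -4502.1$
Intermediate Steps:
$z{\left(b \right)} = \sqrt{31}$
$\frac{19 Z 33}{z{\left(-521 \right)}} - \frac{488657}{-202639} = \frac{19 \left(-40\right) 33}{\sqrt{31}} - \frac{488657}{-202639} = \left(-760\right) 33 \frac{\sqrt{31}}{31} - - \frac{488657}{202639} = - 25080 \frac{\sqrt{31}}{31} + \frac{488657}{202639} = - \frac{25080 \sqrt{31}}{31} + \frac{488657}{202639} = \frac{488657}{202639} - \frac{25080 \sqrt{31}}{31}$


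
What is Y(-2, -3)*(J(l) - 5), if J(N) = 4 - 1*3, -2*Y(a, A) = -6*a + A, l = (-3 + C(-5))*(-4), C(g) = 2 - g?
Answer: 18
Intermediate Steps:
l = -16 (l = (-3 + (2 - 1*(-5)))*(-4) = (-3 + (2 + 5))*(-4) = (-3 + 7)*(-4) = 4*(-4) = -16)
Y(a, A) = 3*a - A/2 (Y(a, A) = -(-6*a + A)/2 = -(A - 6*a)/2 = 3*a - A/2)
J(N) = 1 (J(N) = 4 - 3 = 1)
Y(-2, -3)*(J(l) - 5) = (3*(-2) - ½*(-3))*(1 - 5) = (-6 + 3/2)*(-4) = -9/2*(-4) = 18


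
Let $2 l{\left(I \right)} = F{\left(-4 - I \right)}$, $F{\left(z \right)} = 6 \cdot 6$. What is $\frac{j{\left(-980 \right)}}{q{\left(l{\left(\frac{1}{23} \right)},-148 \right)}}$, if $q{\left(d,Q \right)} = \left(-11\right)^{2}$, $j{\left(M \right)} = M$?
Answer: $- \frac{980}{121} \approx -8.0992$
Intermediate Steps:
$F{\left(z \right)} = 36$
$l{\left(I \right)} = 18$ ($l{\left(I \right)} = \frac{1}{2} \cdot 36 = 18$)
$q{\left(d,Q \right)} = 121$
$\frac{j{\left(-980 \right)}}{q{\left(l{\left(\frac{1}{23} \right)},-148 \right)}} = - \frac{980}{121}$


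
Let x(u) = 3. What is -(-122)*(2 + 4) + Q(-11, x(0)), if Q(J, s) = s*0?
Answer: 732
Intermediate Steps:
Q(J, s) = 0
-(-122)*(2 + 4) + Q(-11, x(0)) = -(-122)*(2 + 4) + 0 = -(-122)*6 + 0 = -122*(-6) + 0 = 732 + 0 = 732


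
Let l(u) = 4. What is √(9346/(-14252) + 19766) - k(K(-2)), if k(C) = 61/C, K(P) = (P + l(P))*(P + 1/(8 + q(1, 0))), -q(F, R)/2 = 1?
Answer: 183/11 + √1003681729218/7126 ≈ 157.23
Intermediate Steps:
q(F, R) = -2 (q(F, R) = -2*1 = -2)
K(P) = (4 + P)*(⅙ + P) (K(P) = (P + 4)*(P + 1/(8 - 2)) = (4 + P)*(P + 1/6) = (4 + P)*(P + ⅙) = (4 + P)*(⅙ + P))
√(9346/(-14252) + 19766) - k(K(-2)) = √(9346/(-14252) + 19766) - 61/(⅔ + (-2)² + (25/6)*(-2)) = √(9346*(-1/14252) + 19766) - 61/(⅔ + 4 - 25/3) = √(-4673/7126 + 19766) - 61/(-11/3) = √(140847843/7126) - 61*(-3)/11 = √1003681729218/7126 - 1*(-183/11) = √1003681729218/7126 + 183/11 = 183/11 + √1003681729218/7126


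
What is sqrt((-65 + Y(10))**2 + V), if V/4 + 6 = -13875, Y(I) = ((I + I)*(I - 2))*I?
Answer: sqrt(2300701) ≈ 1516.8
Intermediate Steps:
Y(I) = 2*I**2*(-2 + I) (Y(I) = ((2*I)*(-2 + I))*I = (2*I*(-2 + I))*I = 2*I**2*(-2 + I))
V = -55524 (V = -24 + 4*(-13875) = -24 - 55500 = -55524)
sqrt((-65 + Y(10))**2 + V) = sqrt((-65 + 2*10**2*(-2 + 10))**2 - 55524) = sqrt((-65 + 2*100*8)**2 - 55524) = sqrt((-65 + 1600)**2 - 55524) = sqrt(1535**2 - 55524) = sqrt(2356225 - 55524) = sqrt(2300701)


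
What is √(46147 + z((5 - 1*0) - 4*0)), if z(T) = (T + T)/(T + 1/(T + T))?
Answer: √120033447/51 ≈ 214.82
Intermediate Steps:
z(T) = 2*T/(T + 1/(2*T)) (z(T) = (2*T)/(T + 1/(2*T)) = 2*T/(T + 1/(2*T)))
√(46147 + z((5 - 1*0) - 4*0)) = √(46147 + 4*((5 - 1*0) - 4*0)²/(1 + 2*((5 - 1*0) - 4*0)²)) = √(46147 + 4*((5 + 0) + 0)²/(1 + 2*((5 + 0) + 0)²)) = √(46147 + 4*(5 + 0)²/(1 + 2*(5 + 0)²)) = √(46147 + 4*5²/(1 + 2*5²)) = √(46147 + 4*25/(1 + 2*25)) = √(46147 + 4*25/(1 + 50)) = √(46147 + 4*25/51) = √(46147 + 4*25*(1/51)) = √(46147 + 100/51) = √(2353597/51) = √120033447/51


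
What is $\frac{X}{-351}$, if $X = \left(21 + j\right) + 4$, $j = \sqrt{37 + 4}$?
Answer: $- \frac{25}{351} - \frac{\sqrt{41}}{351} \approx -0.089468$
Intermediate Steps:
$j = \sqrt{41} \approx 6.4031$
$X = 25 + \sqrt{41}$ ($X = \left(21 + \sqrt{41}\right) + 4 = 25 + \sqrt{41} \approx 31.403$)
$\frac{X}{-351} = \frac{25 + \sqrt{41}}{-351} = \left(25 + \sqrt{41}\right) \left(- \frac{1}{351}\right) = - \frac{25}{351} - \frac{\sqrt{41}}{351}$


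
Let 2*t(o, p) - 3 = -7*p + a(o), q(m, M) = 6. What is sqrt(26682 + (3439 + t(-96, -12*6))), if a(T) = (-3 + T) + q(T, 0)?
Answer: 2*sqrt(7582) ≈ 174.15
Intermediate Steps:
a(T) = 3 + T (a(T) = (-3 + T) + 6 = 3 + T)
t(o, p) = 3 + o/2 - 7*p/2 (t(o, p) = 3/2 + (-7*p + (3 + o))/2 = 3/2 + (3 + o - 7*p)/2 = 3/2 + (3/2 + o/2 - 7*p/2) = 3 + o/2 - 7*p/2)
sqrt(26682 + (3439 + t(-96, -12*6))) = sqrt(26682 + (3439 + (3 + (1/2)*(-96) - (-42)*6))) = sqrt(26682 + (3439 + (3 - 48 - 7/2*(-72)))) = sqrt(26682 + (3439 + (3 - 48 + 252))) = sqrt(26682 + (3439 + 207)) = sqrt(26682 + 3646) = sqrt(30328) = 2*sqrt(7582)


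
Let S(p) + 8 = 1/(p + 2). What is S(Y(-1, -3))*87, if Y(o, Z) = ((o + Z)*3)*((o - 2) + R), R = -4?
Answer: -59769/86 ≈ -694.99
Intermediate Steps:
Y(o, Z) = (-6 + o)*(3*Z + 3*o) (Y(o, Z) = ((o + Z)*3)*((o - 2) - 4) = ((Z + o)*3)*((-2 + o) - 4) = (3*Z + 3*o)*(-6 + o) = (-6 + o)*(3*Z + 3*o))
S(p) = -8 + 1/(2 + p) (S(p) = -8 + 1/(p + 2) = -8 + 1/(2 + p))
S(Y(-1, -3))*87 = ((-15 - 8*(-18*(-3) - 18*(-1) + 3*(-1)**2 + 3*(-3)*(-1)))/(2 + (-18*(-3) - 18*(-1) + 3*(-1)**2 + 3*(-3)*(-1))))*87 = ((-15 - 8*(54 + 18 + 3*1 + 9))/(2 + (54 + 18 + 3*1 + 9)))*87 = ((-15 - 8*(54 + 18 + 3 + 9))/(2 + (54 + 18 + 3 + 9)))*87 = ((-15 - 8*84)/(2 + 84))*87 = ((-15 - 672)/86)*87 = ((1/86)*(-687))*87 = -687/86*87 = -59769/86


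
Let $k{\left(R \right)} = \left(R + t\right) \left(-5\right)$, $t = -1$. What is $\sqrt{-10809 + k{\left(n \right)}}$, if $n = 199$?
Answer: $3 i \sqrt{1311} \approx 108.62 i$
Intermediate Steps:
$k{\left(R \right)} = 5 - 5 R$ ($k{\left(R \right)} = \left(R - 1\right) \left(-5\right) = \left(-1 + R\right) \left(-5\right) = 5 - 5 R$)
$\sqrt{-10809 + k{\left(n \right)}} = \sqrt{-10809 + \left(5 - 995\right)} = \sqrt{-10809 - 990} = \sqrt{-11799} = 3 i \sqrt{1311}$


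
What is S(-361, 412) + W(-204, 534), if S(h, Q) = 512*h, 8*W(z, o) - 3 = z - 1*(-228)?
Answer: -1478629/8 ≈ -1.8483e+5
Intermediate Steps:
W(z, o) = 231/8 + z/8 (W(z, o) = 3/8 + (z - 1*(-228))/8 = 3/8 + (z + 228)/8 = 3/8 + (228 + z)/8 = 3/8 + (57/2 + z/8) = 231/8 + z/8)
S(-361, 412) + W(-204, 534) = 512*(-361) + (231/8 + (1/8)*(-204)) = -184832 + (231/8 - 51/2) = -184832 + 27/8 = -1478629/8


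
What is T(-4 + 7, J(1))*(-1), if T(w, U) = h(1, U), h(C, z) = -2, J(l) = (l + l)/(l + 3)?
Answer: 2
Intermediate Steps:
J(l) = 2*l/(3 + l) (J(l) = (2*l)/(3 + l) = 2*l/(3 + l))
T(w, U) = -2
T(-4 + 7, J(1))*(-1) = -2*(-1) = 2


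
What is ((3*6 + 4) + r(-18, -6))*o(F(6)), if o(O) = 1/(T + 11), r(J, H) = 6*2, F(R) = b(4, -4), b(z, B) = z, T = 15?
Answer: 17/13 ≈ 1.3077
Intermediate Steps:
F(R) = 4
r(J, H) = 12
o(O) = 1/26 (o(O) = 1/(15 + 11) = 1/26)
((3*6 + 4) + r(-18, -6))*o(F(6)) = ((3*6 + 4) + 12)*(1/26) = ((18 + 4) + 12)*(1/26) = (22 + 12)*(1/26) = 34*(1/26) = 17/13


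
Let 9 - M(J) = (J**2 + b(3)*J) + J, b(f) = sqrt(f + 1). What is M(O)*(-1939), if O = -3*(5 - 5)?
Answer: -17451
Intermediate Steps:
b(f) = sqrt(1 + f)
O = 0 (O = -3*0 = 0)
M(J) = 9 - J**2 - 3*J (M(J) = 9 - ((J**2 + sqrt(1 + 3)*J) + J) = 9 - ((J**2 + sqrt(4)*J) + J) = 9 - ((J**2 + 2*J) + J) = 9 - (J**2 + 3*J) = 9 + (-J**2 - 3*J) = 9 - J**2 - 3*J)
M(O)*(-1939) = (9 - 1*0**2 - 3*0)*(-1939) = (9 - 1*0 + 0)*(-1939) = (9 + 0 + 0)*(-1939) = 9*(-1939) = -17451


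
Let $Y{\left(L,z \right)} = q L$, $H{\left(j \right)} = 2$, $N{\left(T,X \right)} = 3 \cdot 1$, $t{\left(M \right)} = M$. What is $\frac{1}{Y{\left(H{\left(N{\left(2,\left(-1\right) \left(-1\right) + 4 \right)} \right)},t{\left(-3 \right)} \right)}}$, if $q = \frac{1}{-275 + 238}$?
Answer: $- \frac{37}{2} \approx -18.5$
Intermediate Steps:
$q = - \frac{1}{37}$ ($q = \frac{1}{-37} = - \frac{1}{37} \approx -0.027027$)
$N{\left(T,X \right)} = 3$
$Y{\left(L,z \right)} = - \frac{L}{37}$
$\frac{1}{Y{\left(H{\left(N{\left(2,\left(-1\right) \left(-1\right) + 4 \right)} \right)},t{\left(-3 \right)} \right)}} = \frac{1}{\left(- \frac{1}{37}\right) 2} = \frac{1}{- \frac{2}{37}} = - \frac{37}{2}$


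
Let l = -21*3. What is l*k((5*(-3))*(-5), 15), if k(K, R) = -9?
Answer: 567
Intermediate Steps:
l = -63
l*k((5*(-3))*(-5), 15) = -63*(-9) = 567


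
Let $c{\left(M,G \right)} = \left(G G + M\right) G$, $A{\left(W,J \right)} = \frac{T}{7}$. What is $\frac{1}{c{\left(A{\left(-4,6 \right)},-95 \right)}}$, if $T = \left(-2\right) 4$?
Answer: $- \frac{7}{6000865} \approx -1.1665 \cdot 10^{-6}$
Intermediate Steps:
$T = -8$
$A{\left(W,J \right)} = - \frac{8}{7}$
$c{\left(M,G \right)} = G \left(M + G^{2}\right)$ ($c{\left(M,G \right)} = \left(G^{2} + M\right) G = \left(M + G^{2}\right) G = G \left(M + G^{2}\right)$)
$\frac{1}{c{\left(A{\left(-4,6 \right)},-95 \right)}} = \frac{1}{\left(-95\right) \left(- \frac{8}{7} + \left(-95\right)^{2}\right)} = \frac{1}{\left(-95\right) \left(- \frac{8}{7} + 9025\right)} = \frac{1}{\left(-95\right) \frac{63167}{7}} = \frac{1}{- \frac{6000865}{7}} = - \frac{7}{6000865}$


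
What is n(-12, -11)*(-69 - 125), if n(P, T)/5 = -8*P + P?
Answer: -81480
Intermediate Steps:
n(P, T) = -35*P (n(P, T) = 5*(-8*P + P) = 5*(-7*P) = -35*P)
n(-12, -11)*(-69 - 125) = (-35*(-12))*(-69 - 125) = 420*(-194) = -81480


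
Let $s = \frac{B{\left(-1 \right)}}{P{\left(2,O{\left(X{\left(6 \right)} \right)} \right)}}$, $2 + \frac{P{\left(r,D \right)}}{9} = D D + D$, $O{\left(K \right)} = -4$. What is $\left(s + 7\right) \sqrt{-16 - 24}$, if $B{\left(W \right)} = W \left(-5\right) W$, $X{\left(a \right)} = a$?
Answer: $\frac{125 i \sqrt{10}}{9} \approx 43.921 i$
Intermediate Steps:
$B{\left(W \right)} = - 5 W^{2}$ ($B{\left(W \right)} = - 5 W W = - 5 W^{2}$)
$P{\left(r,D \right)} = -18 + 9 D + 9 D^{2}$ ($P{\left(r,D \right)} = -18 + 9 \left(D D + D\right) = -18 + 9 \left(D^{2} + D\right) = -18 + 9 \left(D + D^{2}\right) = -18 + \left(9 D + 9 D^{2}\right) = -18 + 9 D + 9 D^{2}$)
$s = - \frac{1}{18}$ ($s = \frac{\left(-5\right) \left(-1\right)^{2}}{-18 + 9 \left(-4\right) + 9 \left(-4\right)^{2}} = \frac{\left(-5\right) 1}{-18 - 36 + 9 \cdot 16} = - \frac{5}{-18 - 36 + 144} = - \frac{5}{90} = \left(-5\right) \frac{1}{90} = - \frac{1}{18} \approx -0.055556$)
$\left(s + 7\right) \sqrt{-16 - 24} = \left(- \frac{1}{18} + 7\right) \sqrt{-16 - 24} = \frac{125 \sqrt{-40}}{18} = \frac{125 \cdot 2 i \sqrt{10}}{18} = \frac{125 i \sqrt{10}}{9}$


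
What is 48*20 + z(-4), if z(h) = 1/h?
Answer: 3839/4 ≈ 959.75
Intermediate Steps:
48*20 + z(-4) = 48*20 + 1/(-4) = 960 - ¼ = 3839/4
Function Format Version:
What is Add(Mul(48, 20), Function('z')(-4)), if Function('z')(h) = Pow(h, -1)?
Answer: Rational(3839, 4) ≈ 959.75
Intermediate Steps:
Add(Mul(48, 20), Function('z')(-4)) = Add(Mul(48, 20), Pow(-4, -1)) = Add(960, Rational(-1, 4)) = Rational(3839, 4)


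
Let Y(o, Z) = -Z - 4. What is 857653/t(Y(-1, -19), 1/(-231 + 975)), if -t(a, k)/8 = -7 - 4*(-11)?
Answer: -857653/296 ≈ -2897.5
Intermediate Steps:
Y(o, Z) = -4 - Z
t(a, k) = -296 (t(a, k) = -8*(-7 - 4*(-11)) = -8*(-7 + 44) = -8*37 = -296)
857653/t(Y(-1, -19), 1/(-231 + 975)) = 857653/(-296) = 857653*(-1/296) = -857653/296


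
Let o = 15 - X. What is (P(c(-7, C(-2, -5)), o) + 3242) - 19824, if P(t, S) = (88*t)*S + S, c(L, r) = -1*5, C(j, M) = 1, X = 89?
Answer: 15904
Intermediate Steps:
c(L, r) = -5
o = -74 (o = 15 - 1*89 = 15 - 89 = -74)
P(t, S) = S + 88*S*t (P(t, S) = 88*S*t + S = S + 88*S*t)
(P(c(-7, C(-2, -5)), o) + 3242) - 19824 = (-74*(1 + 88*(-5)) + 3242) - 19824 = (-74*(1 - 440) + 3242) - 19824 = (-74*(-439) + 3242) - 19824 = (32486 + 3242) - 19824 = 35728 - 19824 = 15904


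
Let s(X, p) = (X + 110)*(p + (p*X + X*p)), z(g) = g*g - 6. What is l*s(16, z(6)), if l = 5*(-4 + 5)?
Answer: 623700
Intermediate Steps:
z(g) = -6 + g² (z(g) = g² - 6 = -6 + g²)
s(X, p) = (110 + X)*(p + 2*X*p) (s(X, p) = (110 + X)*(p + (X*p + X*p)) = (110 + X)*(p + 2*X*p))
l = 5 (l = 5*1 = 5)
l*s(16, z(6)) = 5*((-6 + 6²)*(110 + 2*16² + 221*16)) = 5*((-6 + 36)*(110 + 2*256 + 3536)) = 5*(30*(110 + 512 + 3536)) = 5*(30*4158) = 5*124740 = 623700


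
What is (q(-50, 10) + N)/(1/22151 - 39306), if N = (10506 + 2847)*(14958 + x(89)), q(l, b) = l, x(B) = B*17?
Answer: -4871829205163/870667205 ≈ -5595.5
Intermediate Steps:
x(B) = 17*B
N = 219937263 (N = (10506 + 2847)*(14958 + 17*89) = 13353*(14958 + 1513) = 13353*16471 = 219937263)
(q(-50, 10) + N)/(1/22151 - 39306) = (-50 + 219937263)/(1/22151 - 39306) = 219937213/(1/22151 - 39306) = 219937213/(-870667205/22151) = 219937213*(-22151/870667205) = -4871829205163/870667205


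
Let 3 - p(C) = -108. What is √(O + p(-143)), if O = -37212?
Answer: I*√37101 ≈ 192.62*I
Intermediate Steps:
p(C) = 111 (p(C) = 3 - 1*(-108) = 3 + 108 = 111)
√(O + p(-143)) = √(-37212 + 111) = √(-37101) = I*√37101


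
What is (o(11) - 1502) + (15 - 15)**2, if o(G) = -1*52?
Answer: -1554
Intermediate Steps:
o(G) = -52
(o(11) - 1502) + (15 - 15)**2 = (-52 - 1502) + (15 - 15)**2 = -1554 + 0**2 = -1554 + 0 = -1554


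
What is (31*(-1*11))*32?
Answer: -10912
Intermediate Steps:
(31*(-1*11))*32 = (31*(-11))*32 = -341*32 = -10912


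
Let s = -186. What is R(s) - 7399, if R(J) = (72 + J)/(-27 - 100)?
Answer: -939559/127 ≈ -7398.1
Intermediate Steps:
R(J) = -72/127 - J/127 (R(J) = (72 + J)/(-127) = (72 + J)*(-1/127) = -72/127 - J/127)
R(s) - 7399 = (-72/127 - 1/127*(-186)) - 7399 = (-72/127 + 186/127) - 7399 = 114/127 - 7399 = -939559/127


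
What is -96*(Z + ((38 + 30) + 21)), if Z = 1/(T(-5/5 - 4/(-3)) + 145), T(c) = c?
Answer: -931368/109 ≈ -8544.7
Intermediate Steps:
Z = 3/436 (Z = 1/((-5/5 - 4/(-3)) + 145) = 1/((-5*⅕ - 4*(-⅓)) + 145) = 1/((-1 + 4/3) + 145) = 1/(⅓ + 145) = 1/(436/3) = 3/436 ≈ 0.0068807)
-96*(Z + ((38 + 30) + 21)) = -96*(3/436 + ((38 + 30) + 21)) = -96*(3/436 + (68 + 21)) = -96*(3/436 + 89) = -96*38807/436 = -931368/109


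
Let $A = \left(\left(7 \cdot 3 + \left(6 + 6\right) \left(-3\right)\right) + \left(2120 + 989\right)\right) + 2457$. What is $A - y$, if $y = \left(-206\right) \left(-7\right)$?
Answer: $4109$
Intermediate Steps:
$y = 1442$
$A = 5551$ ($A = \left(\left(21 + 12 \left(-3\right)\right) + 3109\right) + 2457 = \left(\left(21 - 36\right) + 3109\right) + 2457 = \left(-15 + 3109\right) + 2457 = 3094 + 2457 = 5551$)
$A - y = 5551 - 1442 = 4109$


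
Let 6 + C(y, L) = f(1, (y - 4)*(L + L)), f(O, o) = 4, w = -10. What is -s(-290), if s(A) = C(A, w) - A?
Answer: -288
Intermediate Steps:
C(y, L) = -2 (C(y, L) = -6 + 4 = -2)
s(A) = -2 - A
-s(-290) = -(-2 - 1*(-290)) = -(-2 + 290) = -1*288 = -288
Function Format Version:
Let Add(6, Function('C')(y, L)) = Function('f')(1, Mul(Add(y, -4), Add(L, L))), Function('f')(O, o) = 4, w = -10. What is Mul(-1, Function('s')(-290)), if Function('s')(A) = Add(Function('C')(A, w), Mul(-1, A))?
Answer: -288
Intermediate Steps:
Function('C')(y, L) = -2 (Function('C')(y, L) = Add(-6, 4) = -2)
Function('s')(A) = Add(-2, Mul(-1, A))
Mul(-1, Function('s')(-290)) = Mul(-1, Add(-2, Mul(-1, -290))) = Mul(-1, Add(-2, 290)) = Mul(-1, 288) = -288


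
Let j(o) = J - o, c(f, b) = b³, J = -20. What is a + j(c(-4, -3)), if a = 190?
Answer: 197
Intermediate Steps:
j(o) = -20 - o
a + j(c(-4, -3)) = 190 + (-20 - 1*(-3)³) = 190 + (-20 - 1*(-27)) = 190 + (-20 + 27) = 190 + 7 = 197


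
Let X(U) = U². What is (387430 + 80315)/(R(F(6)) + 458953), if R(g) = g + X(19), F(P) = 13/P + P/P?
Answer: 2806470/2755903 ≈ 1.0183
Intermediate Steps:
F(P) = 1 + 13/P (F(P) = 13/P + 1 = 1 + 13/P)
R(g) = 361 + g (R(g) = g + 19² = g + 361 = 361 + g)
(387430 + 80315)/(R(F(6)) + 458953) = (387430 + 80315)/((361 + (13 + 6)/6) + 458953) = 467745/((361 + (⅙)*19) + 458953) = 467745/((361 + 19/6) + 458953) = 467745/(2185/6 + 458953) = 467745/(2755903/6) = 467745*(6/2755903) = 2806470/2755903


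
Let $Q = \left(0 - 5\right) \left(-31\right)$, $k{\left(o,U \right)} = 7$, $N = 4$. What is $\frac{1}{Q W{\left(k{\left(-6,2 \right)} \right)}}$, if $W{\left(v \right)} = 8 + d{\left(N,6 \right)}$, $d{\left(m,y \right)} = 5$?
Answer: $\frac{1}{2015} \approx 0.00049628$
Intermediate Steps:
$Q = 155$ ($Q = \left(-5\right) \left(-31\right) = 155$)
$W{\left(v \right)} = 13$ ($W{\left(v \right)} = 8 + 5 = 13$)
$\frac{1}{Q W{\left(k{\left(-6,2 \right)} \right)}} = \frac{1}{155 \cdot 13} = \frac{1}{2015}$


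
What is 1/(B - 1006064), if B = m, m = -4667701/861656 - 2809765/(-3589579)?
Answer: -441854611832/444536065916808825 ≈ -9.9397e-7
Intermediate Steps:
m = -2047718659577/441854611832 (m = -4667701*1/861656 - 2809765*(-1/3589579) = -4667701/861656 + 401395/512797 = -2047718659577/441854611832 ≈ -4.6344)
B = -2047718659577/441854611832 ≈ -4.6344
1/(B - 1006064) = 1/(-2047718659577/441854611832 - 1006064) = 1/(-444536065916808825/441854611832) = -441854611832/444536065916808825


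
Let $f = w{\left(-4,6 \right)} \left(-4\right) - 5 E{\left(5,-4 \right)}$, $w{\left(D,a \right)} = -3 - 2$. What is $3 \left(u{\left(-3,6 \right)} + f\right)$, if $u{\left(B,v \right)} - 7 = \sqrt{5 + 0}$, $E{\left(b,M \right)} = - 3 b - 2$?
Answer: $336 + 3 \sqrt{5} \approx 342.71$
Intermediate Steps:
$E{\left(b,M \right)} = -2 - 3 b$
$w{\left(D,a \right)} = -5$ ($w{\left(D,a \right)} = -3 - 2 = -5$)
$u{\left(B,v \right)} = 7 + \sqrt{5}$ ($u{\left(B,v \right)} = 7 + \sqrt{5 + 0} = 7 + \sqrt{5}$)
$f = 105$ ($f = \left(-5\right) \left(-4\right) - 5 \left(-2 - 15\right) = 20 - 5 \left(-2 - 15\right) = 20 - -85 = 20 + 85 = 105$)
$3 \left(u{\left(-3,6 \right)} + f\right) = 3 \left(\left(7 + \sqrt{5}\right) + 105\right) = 3 \left(112 + \sqrt{5}\right) = 336 + 3 \sqrt{5}$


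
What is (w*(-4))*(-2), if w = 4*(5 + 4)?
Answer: 288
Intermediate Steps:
w = 36 (w = 4*9 = 36)
(w*(-4))*(-2) = (36*(-4))*(-2) = -144*(-2) = 288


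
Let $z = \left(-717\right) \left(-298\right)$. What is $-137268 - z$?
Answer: $-350934$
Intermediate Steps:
$z = 213666$
$-137268 - z = -137268 - 213666 = -350934$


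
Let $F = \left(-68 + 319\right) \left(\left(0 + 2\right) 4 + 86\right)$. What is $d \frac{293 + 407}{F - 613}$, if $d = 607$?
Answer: $\frac{60700}{3283} \approx 18.489$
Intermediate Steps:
$F = 23594$ ($F = 251 \left(2 \cdot 4 + 86\right) = 251 \left(8 + 86\right) = 251 \cdot 94 = 23594$)
$d \frac{293 + 407}{F - 613} = 607 \frac{293 + 407}{23594 - 613} = 607 \cdot \frac{700}{22981} = 607 \cdot 700 \cdot \frac{1}{22981} = 607 \cdot \frac{100}{3283} = \frac{60700}{3283}$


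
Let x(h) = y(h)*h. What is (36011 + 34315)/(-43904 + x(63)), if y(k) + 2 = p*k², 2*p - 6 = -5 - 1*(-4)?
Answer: 140652/1162175 ≈ 0.12102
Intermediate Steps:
p = 5/2 (p = 3 + (-5 - 1*(-4))/2 = 3 + (-5 + 4)/2 = 3 + (½)*(-1) = 3 - ½ = 5/2 ≈ 2.5000)
y(k) = -2 + 5*k²/2
x(h) = h*(-2 + 5*h²/2) (x(h) = (-2 + 5*h²/2)*h = h*(-2 + 5*h²/2))
(36011 + 34315)/(-43904 + x(63)) = (36011 + 34315)/(-43904 + (½)*63*(-4 + 5*63²)) = 70326/(-43904 + (½)*63*(-4 + 5*3969)) = 70326/(-43904 + (½)*63*(-4 + 19845)) = 70326/(-43904 + (½)*63*19841) = 70326/(-43904 + 1249983/2) = 70326/(1162175/2) = 70326*(2/1162175) = 140652/1162175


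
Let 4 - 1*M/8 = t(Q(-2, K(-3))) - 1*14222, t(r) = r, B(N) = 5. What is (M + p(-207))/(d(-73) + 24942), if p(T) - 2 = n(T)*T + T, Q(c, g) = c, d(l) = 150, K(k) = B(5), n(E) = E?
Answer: 767/123 ≈ 6.2358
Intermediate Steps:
K(k) = 5
M = 113824 (M = 32 - 8*(-2 - 1*14222) = 32 - 8*(-2 - 14222) = 32 - 8*(-14224) = 32 + 113792 = 113824)
p(T) = 2 + T + T**2 (p(T) = 2 + (T*T + T) = 2 + (T**2 + T) = 2 + (T + T**2) = 2 + T + T**2)
(M + p(-207))/(d(-73) + 24942) = (113824 + (2 - 207 + (-207)**2))/(150 + 24942) = (113824 + (2 - 207 + 42849))/25092 = (113824 + 42644)*(1/25092) = 156468*(1/25092) = 767/123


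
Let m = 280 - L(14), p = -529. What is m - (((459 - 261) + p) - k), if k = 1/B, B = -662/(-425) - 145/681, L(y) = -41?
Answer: 254045869/389197 ≈ 652.74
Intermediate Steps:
B = 389197/289425 (B = -662*(-1/425) - 145*1/681 = 662/425 - 145/681 = 389197/289425 ≈ 1.3447)
m = 321 (m = 280 - 1*(-41) = 280 + 41 = 321)
k = 289425/389197 (k = 1/(389197/289425) = 289425/389197 ≈ 0.74365)
m - (((459 - 261) + p) - k) = 321 - (((459 - 261) - 529) - 1*289425/389197) = 321 - ((198 - 529) - 289425/389197) = 321 - (-331 - 289425/389197) = 321 - 1*(-129113632/389197) = 321 + 129113632/389197 = 254045869/389197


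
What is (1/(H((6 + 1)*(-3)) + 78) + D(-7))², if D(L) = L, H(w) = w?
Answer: 158404/3249 ≈ 48.755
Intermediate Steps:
(1/(H((6 + 1)*(-3)) + 78) + D(-7))² = (1/((6 + 1)*(-3) + 78) - 7)² = (1/(7*(-3) + 78) - 7)² = (1/(-21 + 78) - 7)² = (1/57 - 7)² = (-398/57)² = 158404/3249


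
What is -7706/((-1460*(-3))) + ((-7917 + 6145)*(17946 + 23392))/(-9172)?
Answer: 40096052531/5021670 ≈ 7984.6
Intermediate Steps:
-7706/((-1460*(-3))) + ((-7917 + 6145)*(17946 + 23392))/(-9172) = -7706/4380 - 1772*41338*(-1/9172) = -7706*1/4380 - 73250936*(-1/9172) = -3853/2190 + 18312734/2293 = 40096052531/5021670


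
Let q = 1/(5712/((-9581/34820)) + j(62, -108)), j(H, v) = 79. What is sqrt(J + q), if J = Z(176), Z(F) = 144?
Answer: 541*sqrt(19314788453503)/198134941 ≈ 12.000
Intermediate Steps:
J = 144
q = -9581/198134941 (q = 1/(5712/((-9581/34820)) + 79) = 1/(5712/((-9581*1/34820)) + 79) = 1/(5712/(-9581/34820) + 79) = 1/(5712*(-34820/9581) + 79) = 1/(-198891840/9581 + 79) = 1/(-198134941/9581) = -9581/198134941 ≈ -4.8356e-5)
sqrt(J + q) = sqrt(144 - 9581/198134941) = sqrt(28531421923/198134941) = 541*sqrt(19314788453503)/198134941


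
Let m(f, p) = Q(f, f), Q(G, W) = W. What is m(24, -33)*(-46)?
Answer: -1104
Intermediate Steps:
m(f, p) = f
m(24, -33)*(-46) = 24*(-46) = -1104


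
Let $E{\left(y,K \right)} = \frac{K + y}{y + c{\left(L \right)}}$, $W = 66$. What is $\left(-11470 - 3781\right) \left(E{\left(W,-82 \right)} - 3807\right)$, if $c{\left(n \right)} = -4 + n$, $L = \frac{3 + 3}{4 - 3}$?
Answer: $\frac{987090473}{17} \approx 5.8064 \cdot 10^{7}$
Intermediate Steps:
$L = 6$ ($L = \frac{6}{1} = 6 \cdot 1 = 6$)
$E{\left(y,K \right)} = \frac{K + y}{2 + y}$ ($E{\left(y,K \right)} = \frac{K + y}{y + \left(-4 + 6\right)} = \frac{K + y}{y + 2} = \frac{K + y}{2 + y}$)
$\left(-11470 - 3781\right) \left(E{\left(W,-82 \right)} - 3807\right) = \left(-11470 - 3781\right) \left(\frac{-82 + 66}{2 + 66} - 3807\right) = - 15251 \left(\frac{1}{68} \left(-16\right) - 3807\right) = - 15251 \left(- \frac{4}{17} - 3807\right) = \left(-15251\right) \left(- \frac{64723}{17}\right) = \frac{987090473}{17}$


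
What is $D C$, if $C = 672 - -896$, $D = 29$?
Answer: $45472$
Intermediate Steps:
$C = 1568$ ($C = 672 + 896 = 1568$)
$D C = 29 \cdot 1568 = 45472$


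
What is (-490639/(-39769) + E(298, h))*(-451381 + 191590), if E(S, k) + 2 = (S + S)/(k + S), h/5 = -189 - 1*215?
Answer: -4232203210429/1630529 ≈ -2.5956e+6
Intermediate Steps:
h = -2020 (h = 5*(-189 - 1*215) = 5*(-189 - 215) = 5*(-404) = -2020)
E(S, k) = -2 + 2*S/(S + k) (E(S, k) = -2 + (S + S)/(k + S) = -2 + (2*S)/(S + k) = -2 + 2*S/(S + k))
(-490639/(-39769) + E(298, h))*(-451381 + 191590) = (-490639/(-39769) - 2*(-2020)/(298 - 2020))*(-451381 + 191590) = (-490639*(-1/39769) - 2*(-2020)/(-1722))*(-259791) = (490639/39769 - 2*(-2020)*(-1/1722))*(-259791) = (490639/39769 - 2020/861)*(-259791) = (342106799/34241109)*(-259791) = -4232203210429/1630529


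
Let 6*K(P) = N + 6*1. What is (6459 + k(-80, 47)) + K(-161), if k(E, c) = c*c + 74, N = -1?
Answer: 52457/6 ≈ 8742.8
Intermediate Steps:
K(P) = 5/6 (K(P) = (-1 + 6*1)/6 = (-1 + 6)/6 = (1/6)*5 = 5/6)
k(E, c) = 74 + c**2 (k(E, c) = c**2 + 74 = 74 + c**2)
(6459 + k(-80, 47)) + K(-161) = (6459 + (74 + 47**2)) + 5/6 = (6459 + (74 + 2209)) + 5/6 = (6459 + 2283) + 5/6 = 8742 + 5/6 = 52457/6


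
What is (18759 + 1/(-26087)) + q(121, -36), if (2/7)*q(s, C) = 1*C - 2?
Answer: 485896461/26087 ≈ 18626.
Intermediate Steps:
q(s, C) = -7 + 7*C/2 (q(s, C) = 7*(1*C - 2)/2 = 7*(C - 2)/2 = 7*(-2 + C)/2 = -7 + 7*C/2)
(18759 + 1/(-26087)) + q(121, -36) = (18759 + 1/(-26087)) + (-7 + (7/2)*(-36)) = (18759 - 1/26087) + (-7 - 126) = 489366032/26087 - 133 = 485896461/26087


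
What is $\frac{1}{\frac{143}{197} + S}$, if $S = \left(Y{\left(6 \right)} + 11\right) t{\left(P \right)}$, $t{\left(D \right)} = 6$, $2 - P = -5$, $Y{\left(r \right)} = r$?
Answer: $\frac{197}{20237} \approx 0.0097346$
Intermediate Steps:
$P = 7$ ($P = 2 - -5 = 2 + 5 = 7$)
$S = 102$ ($S = \left(6 + 11\right) 6 = 17 \cdot 6 = 102$)
$\frac{1}{\frac{143}{197} + S} = \frac{1}{\frac{143}{197} + 102} = \frac{1}{\frac{20237}{197}} = \frac{197}{20237}$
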